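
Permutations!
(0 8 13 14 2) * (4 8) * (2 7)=(0 4 8 13 14 7 2)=[4, 1, 0, 3, 8, 5, 6, 2, 13, 9, 10, 11, 12, 14, 7]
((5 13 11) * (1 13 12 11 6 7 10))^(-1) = (1 10 7 6 13)(5 11 12)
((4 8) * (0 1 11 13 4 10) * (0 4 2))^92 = (0 11 2 1 13)(4 10 8)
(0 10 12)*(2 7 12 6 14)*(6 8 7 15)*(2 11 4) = (0 10 8 7 12)(2 15 6 14 11 4) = [10, 1, 15, 3, 2, 5, 14, 12, 7, 9, 8, 4, 0, 13, 11, 6]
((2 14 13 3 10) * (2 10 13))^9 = ((2 14)(3 13))^9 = (2 14)(3 13)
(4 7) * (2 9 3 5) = (2 9 3 5)(4 7) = [0, 1, 9, 5, 7, 2, 6, 4, 8, 3]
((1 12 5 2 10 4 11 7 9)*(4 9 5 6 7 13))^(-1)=(1 9 10 2 5 7 6 12)(4 13 11)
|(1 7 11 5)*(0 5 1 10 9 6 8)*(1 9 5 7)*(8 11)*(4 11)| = |(0 7 8)(4 11 9 6)(5 10)| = 12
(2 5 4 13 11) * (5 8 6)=(2 8 6 5 4 13 11)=[0, 1, 8, 3, 13, 4, 5, 7, 6, 9, 10, 2, 12, 11]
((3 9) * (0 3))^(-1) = (0 9 3)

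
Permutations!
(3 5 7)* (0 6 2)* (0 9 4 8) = (0 6 2 9 4 8)(3 5 7) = [6, 1, 9, 5, 8, 7, 2, 3, 0, 4]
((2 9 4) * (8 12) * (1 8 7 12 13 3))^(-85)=((1 8 13 3)(2 9 4)(7 12))^(-85)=(1 3 13 8)(2 4 9)(7 12)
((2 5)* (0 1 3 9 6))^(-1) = (0 6 9 3 1)(2 5)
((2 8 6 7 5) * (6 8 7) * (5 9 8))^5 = ((2 7 9 8 5))^5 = (9)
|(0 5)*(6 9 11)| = 6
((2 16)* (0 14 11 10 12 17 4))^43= (0 14 11 10 12 17 4)(2 16)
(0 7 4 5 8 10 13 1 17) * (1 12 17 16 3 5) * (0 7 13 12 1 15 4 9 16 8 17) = [13, 8, 2, 5, 15, 17, 6, 9, 10, 16, 12, 11, 0, 1, 14, 4, 3, 7] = (0 13 1 8 10 12)(3 5 17 7 9 16)(4 15)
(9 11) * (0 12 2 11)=(0 12 2 11 9)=[12, 1, 11, 3, 4, 5, 6, 7, 8, 0, 10, 9, 2]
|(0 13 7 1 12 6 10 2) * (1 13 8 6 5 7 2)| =10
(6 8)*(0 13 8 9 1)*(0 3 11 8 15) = [13, 3, 2, 11, 4, 5, 9, 7, 6, 1, 10, 8, 12, 15, 14, 0] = (0 13 15)(1 3 11 8 6 9)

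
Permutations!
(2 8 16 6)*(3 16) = (2 8 3 16 6) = [0, 1, 8, 16, 4, 5, 2, 7, 3, 9, 10, 11, 12, 13, 14, 15, 6]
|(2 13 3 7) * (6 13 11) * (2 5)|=|(2 11 6 13 3 7 5)|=7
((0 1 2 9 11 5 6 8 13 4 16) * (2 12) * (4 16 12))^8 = ((0 1 4 12 2 9 11 5 6 8 13 16))^8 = (0 6 2)(1 8 9)(4 13 11)(5 12 16)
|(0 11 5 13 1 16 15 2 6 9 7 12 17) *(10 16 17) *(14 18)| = |(0 11 5 13 1 17)(2 6 9 7 12 10 16 15)(14 18)| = 24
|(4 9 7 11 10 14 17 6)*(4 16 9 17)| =|(4 17 6 16 9 7 11 10 14)| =9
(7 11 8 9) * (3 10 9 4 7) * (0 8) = [8, 1, 2, 10, 7, 5, 6, 11, 4, 3, 9, 0] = (0 8 4 7 11)(3 10 9)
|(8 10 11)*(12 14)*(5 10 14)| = 6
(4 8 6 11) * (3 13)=(3 13)(4 8 6 11)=[0, 1, 2, 13, 8, 5, 11, 7, 6, 9, 10, 4, 12, 3]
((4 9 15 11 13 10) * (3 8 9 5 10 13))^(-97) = (3 15 8 11 9)(4 10 5) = ((3 8 9 15 11)(4 5 10))^(-97)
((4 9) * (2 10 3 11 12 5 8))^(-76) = ((2 10 3 11 12 5 8)(4 9))^(-76) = (2 10 3 11 12 5 8)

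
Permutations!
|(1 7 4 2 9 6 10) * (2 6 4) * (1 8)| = 8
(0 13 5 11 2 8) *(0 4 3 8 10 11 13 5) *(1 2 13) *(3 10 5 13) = (0 13)(1 2 5)(3 8 4 10 11) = [13, 2, 5, 8, 10, 1, 6, 7, 4, 9, 11, 3, 12, 0]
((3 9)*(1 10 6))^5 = ((1 10 6)(3 9))^5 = (1 6 10)(3 9)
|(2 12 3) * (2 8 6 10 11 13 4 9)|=|(2 12 3 8 6 10 11 13 4 9)|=10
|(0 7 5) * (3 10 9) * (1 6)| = 6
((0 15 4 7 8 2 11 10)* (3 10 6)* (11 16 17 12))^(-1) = (0 10 3 6 11 12 17 16 2 8 7 4 15)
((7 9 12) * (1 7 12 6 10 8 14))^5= (1 8 6 7 14 10 9)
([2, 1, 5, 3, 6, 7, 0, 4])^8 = (0 5 4)(2 7 6)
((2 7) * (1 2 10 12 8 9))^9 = (1 7 12 9 2 10 8)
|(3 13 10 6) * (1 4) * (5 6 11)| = |(1 4)(3 13 10 11 5 6)| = 6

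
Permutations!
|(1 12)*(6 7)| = |(1 12)(6 7)| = 2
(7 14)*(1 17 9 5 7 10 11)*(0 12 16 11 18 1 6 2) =(0 12 16 11 6 2)(1 17 9 5 7 14 10 18) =[12, 17, 0, 3, 4, 7, 2, 14, 8, 5, 18, 6, 16, 13, 10, 15, 11, 9, 1]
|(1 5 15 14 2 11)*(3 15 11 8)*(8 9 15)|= |(1 5 11)(2 9 15 14)(3 8)|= 12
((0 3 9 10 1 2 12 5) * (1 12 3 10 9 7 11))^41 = (0 10 12 5)(1 2 3 7 11)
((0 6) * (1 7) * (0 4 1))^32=(0 4 7 6 1)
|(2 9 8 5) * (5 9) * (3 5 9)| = |(2 9 8 3 5)| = 5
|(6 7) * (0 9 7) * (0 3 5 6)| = 3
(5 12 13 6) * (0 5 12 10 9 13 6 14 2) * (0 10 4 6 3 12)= [5, 1, 10, 12, 6, 4, 0, 7, 8, 13, 9, 11, 3, 14, 2]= (0 5 4 6)(2 10 9 13 14)(3 12)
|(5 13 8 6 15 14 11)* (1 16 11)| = 9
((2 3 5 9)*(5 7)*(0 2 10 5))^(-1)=((0 2 3 7)(5 9 10))^(-1)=(0 7 3 2)(5 10 9)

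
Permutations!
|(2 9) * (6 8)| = 2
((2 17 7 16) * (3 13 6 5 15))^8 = ((2 17 7 16)(3 13 6 5 15))^8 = (17)(3 5 13 15 6)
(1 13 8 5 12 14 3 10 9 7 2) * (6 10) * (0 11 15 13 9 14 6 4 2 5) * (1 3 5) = (0 11 15 13 8)(1 9 7)(2 3 4)(5 12 6 10 14) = [11, 9, 3, 4, 2, 12, 10, 1, 0, 7, 14, 15, 6, 8, 5, 13]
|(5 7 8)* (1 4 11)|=3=|(1 4 11)(5 7 8)|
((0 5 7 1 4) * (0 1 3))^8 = ((0 5 7 3)(1 4))^8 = (7)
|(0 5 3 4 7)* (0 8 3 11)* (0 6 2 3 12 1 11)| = 18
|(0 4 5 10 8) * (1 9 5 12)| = 8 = |(0 4 12 1 9 5 10 8)|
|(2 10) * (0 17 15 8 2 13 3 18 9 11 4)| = 12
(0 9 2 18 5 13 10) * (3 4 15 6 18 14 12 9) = [3, 1, 14, 4, 15, 13, 18, 7, 8, 2, 0, 11, 9, 10, 12, 6, 16, 17, 5] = (0 3 4 15 6 18 5 13 10)(2 14 12 9)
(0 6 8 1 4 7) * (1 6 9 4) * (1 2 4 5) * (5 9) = [5, 2, 4, 3, 7, 1, 8, 0, 6, 9] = (9)(0 5 1 2 4 7)(6 8)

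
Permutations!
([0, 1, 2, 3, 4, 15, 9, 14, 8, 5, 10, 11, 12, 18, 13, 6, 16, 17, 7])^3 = [0, 1, 2, 3, 4, 9, 15, 18, 8, 6, 10, 11, 12, 14, 7, 5, 16, 17, 13]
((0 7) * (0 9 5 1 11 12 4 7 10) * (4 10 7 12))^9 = ((0 7 9 5 1 11 4 12 10))^9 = (12)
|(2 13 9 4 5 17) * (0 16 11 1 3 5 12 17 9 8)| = |(0 16 11 1 3 5 9 4 12 17 2 13 8)| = 13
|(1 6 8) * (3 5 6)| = |(1 3 5 6 8)| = 5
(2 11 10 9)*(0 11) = (0 11 10 9 2) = [11, 1, 0, 3, 4, 5, 6, 7, 8, 2, 9, 10]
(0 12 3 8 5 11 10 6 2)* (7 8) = (0 12 3 7 8 5 11 10 6 2) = [12, 1, 0, 7, 4, 11, 2, 8, 5, 9, 6, 10, 3]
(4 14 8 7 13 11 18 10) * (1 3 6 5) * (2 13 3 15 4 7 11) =(1 15 4 14 8 11 18 10 7 3 6 5)(2 13) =[0, 15, 13, 6, 14, 1, 5, 3, 11, 9, 7, 18, 12, 2, 8, 4, 16, 17, 10]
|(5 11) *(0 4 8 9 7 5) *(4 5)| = 12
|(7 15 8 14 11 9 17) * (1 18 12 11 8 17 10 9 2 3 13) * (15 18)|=10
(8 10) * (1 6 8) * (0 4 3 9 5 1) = (0 4 3 9 5 1 6 8 10) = [4, 6, 2, 9, 3, 1, 8, 7, 10, 5, 0]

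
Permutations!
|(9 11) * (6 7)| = 2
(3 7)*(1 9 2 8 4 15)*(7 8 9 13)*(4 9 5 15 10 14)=(1 13 7 3 8 9 2 5 15)(4 10 14)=[0, 13, 5, 8, 10, 15, 6, 3, 9, 2, 14, 11, 12, 7, 4, 1]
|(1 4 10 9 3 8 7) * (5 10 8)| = 4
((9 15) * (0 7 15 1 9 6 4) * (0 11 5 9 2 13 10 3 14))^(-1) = (0 14 3 10 13 2 1 9 5 11 4 6 15 7)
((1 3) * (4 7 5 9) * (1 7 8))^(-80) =((1 3 7 5 9 4 8))^(-80) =(1 9 3 4 7 8 5)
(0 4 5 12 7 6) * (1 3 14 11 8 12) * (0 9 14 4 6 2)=(0 6 9 14 11 8 12 7 2)(1 3 4 5)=[6, 3, 0, 4, 5, 1, 9, 2, 12, 14, 10, 8, 7, 13, 11]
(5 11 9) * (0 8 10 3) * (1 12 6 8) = (0 1 12 6 8 10 3)(5 11 9) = [1, 12, 2, 0, 4, 11, 8, 7, 10, 5, 3, 9, 6]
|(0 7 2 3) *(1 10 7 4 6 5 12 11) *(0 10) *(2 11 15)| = 12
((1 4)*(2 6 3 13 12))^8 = ((1 4)(2 6 3 13 12))^8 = (2 13 6 12 3)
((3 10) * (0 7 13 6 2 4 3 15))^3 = (0 6 3)(2 10 7)(4 15 13)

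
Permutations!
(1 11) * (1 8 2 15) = (1 11 8 2 15) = [0, 11, 15, 3, 4, 5, 6, 7, 2, 9, 10, 8, 12, 13, 14, 1]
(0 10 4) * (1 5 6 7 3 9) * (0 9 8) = [10, 5, 2, 8, 9, 6, 7, 3, 0, 1, 4] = (0 10 4 9 1 5 6 7 3 8)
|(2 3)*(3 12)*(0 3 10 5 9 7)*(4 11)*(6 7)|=18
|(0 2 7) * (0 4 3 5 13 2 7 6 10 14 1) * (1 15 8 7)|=22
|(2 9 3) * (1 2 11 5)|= |(1 2 9 3 11 5)|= 6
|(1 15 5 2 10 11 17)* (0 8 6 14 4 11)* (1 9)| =13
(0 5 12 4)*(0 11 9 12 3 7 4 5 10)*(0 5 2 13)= (0 10 5 3 7 4 11 9 12 2 13)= [10, 1, 13, 7, 11, 3, 6, 4, 8, 12, 5, 9, 2, 0]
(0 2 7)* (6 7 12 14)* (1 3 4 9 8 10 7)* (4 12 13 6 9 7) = (0 2 13 6 1 3 12 14 9 8 10 4 7) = [2, 3, 13, 12, 7, 5, 1, 0, 10, 8, 4, 11, 14, 6, 9]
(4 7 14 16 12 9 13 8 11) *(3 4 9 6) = (3 4 7 14 16 12 6)(8 11 9 13) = [0, 1, 2, 4, 7, 5, 3, 14, 11, 13, 10, 9, 6, 8, 16, 15, 12]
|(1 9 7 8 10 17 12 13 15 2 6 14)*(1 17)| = 35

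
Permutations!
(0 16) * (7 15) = (0 16)(7 15) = [16, 1, 2, 3, 4, 5, 6, 15, 8, 9, 10, 11, 12, 13, 14, 7, 0]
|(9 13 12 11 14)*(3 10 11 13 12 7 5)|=9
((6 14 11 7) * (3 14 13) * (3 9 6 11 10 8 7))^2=((3 14 10 8 7 11)(6 13 9))^2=(3 10 7)(6 9 13)(8 11 14)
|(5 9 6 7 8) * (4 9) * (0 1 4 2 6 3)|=|(0 1 4 9 3)(2 6 7 8 5)|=5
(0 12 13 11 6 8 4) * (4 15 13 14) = (0 12 14 4)(6 8 15 13 11) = [12, 1, 2, 3, 0, 5, 8, 7, 15, 9, 10, 6, 14, 11, 4, 13]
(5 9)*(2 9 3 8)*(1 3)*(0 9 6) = (0 9 5 1 3 8 2 6) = [9, 3, 6, 8, 4, 1, 0, 7, 2, 5]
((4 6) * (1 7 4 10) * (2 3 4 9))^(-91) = ((1 7 9 2 3 4 6 10))^(-91) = (1 4 9 10 3 7 6 2)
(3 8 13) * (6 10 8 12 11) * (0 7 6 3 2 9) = [7, 1, 9, 12, 4, 5, 10, 6, 13, 0, 8, 3, 11, 2] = (0 7 6 10 8 13 2 9)(3 12 11)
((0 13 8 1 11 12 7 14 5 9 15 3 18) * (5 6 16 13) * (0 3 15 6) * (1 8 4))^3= ((0 5 9 6 16 13 4 1 11 12 7 14)(3 18))^3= (0 6 4 12)(1 7 5 16)(3 18)(9 13 11 14)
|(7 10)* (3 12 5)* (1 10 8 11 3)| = |(1 10 7 8 11 3 12 5)| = 8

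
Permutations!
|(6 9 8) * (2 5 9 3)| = 6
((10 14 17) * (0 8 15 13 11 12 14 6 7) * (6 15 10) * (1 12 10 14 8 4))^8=((0 4 1 12 8 14 17 6 7)(10 15 13 11))^8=(0 7 6 17 14 8 12 1 4)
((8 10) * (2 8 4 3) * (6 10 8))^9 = (2 3 4 10 6)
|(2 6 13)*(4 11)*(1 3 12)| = |(1 3 12)(2 6 13)(4 11)| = 6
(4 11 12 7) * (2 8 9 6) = (2 8 9 6)(4 11 12 7) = [0, 1, 8, 3, 11, 5, 2, 4, 9, 6, 10, 12, 7]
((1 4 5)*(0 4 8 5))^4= ((0 4)(1 8 5))^4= (1 8 5)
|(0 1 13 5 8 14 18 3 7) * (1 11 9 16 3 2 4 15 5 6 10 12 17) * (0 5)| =78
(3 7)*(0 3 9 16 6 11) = [3, 1, 2, 7, 4, 5, 11, 9, 8, 16, 10, 0, 12, 13, 14, 15, 6] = (0 3 7 9 16 6 11)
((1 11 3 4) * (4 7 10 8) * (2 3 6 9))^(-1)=(1 4 8 10 7 3 2 9 6 11)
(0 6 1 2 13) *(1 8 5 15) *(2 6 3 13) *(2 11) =(0 3 13)(1 6 8 5 15)(2 11) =[3, 6, 11, 13, 4, 15, 8, 7, 5, 9, 10, 2, 12, 0, 14, 1]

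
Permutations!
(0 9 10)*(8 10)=(0 9 8 10)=[9, 1, 2, 3, 4, 5, 6, 7, 10, 8, 0]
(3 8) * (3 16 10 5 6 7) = (3 8 16 10 5 6 7) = [0, 1, 2, 8, 4, 6, 7, 3, 16, 9, 5, 11, 12, 13, 14, 15, 10]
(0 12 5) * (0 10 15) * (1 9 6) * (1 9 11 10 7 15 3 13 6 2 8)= [12, 11, 8, 13, 4, 7, 9, 15, 1, 2, 3, 10, 5, 6, 14, 0]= (0 12 5 7 15)(1 11 10 3 13 6 9 2 8)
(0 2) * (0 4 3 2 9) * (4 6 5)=[9, 1, 6, 2, 3, 4, 5, 7, 8, 0]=(0 9)(2 6 5 4 3)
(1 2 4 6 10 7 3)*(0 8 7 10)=(10)(0 8 7 3 1 2 4 6)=[8, 2, 4, 1, 6, 5, 0, 3, 7, 9, 10]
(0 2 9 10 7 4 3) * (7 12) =[2, 1, 9, 0, 3, 5, 6, 4, 8, 10, 12, 11, 7] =(0 2 9 10 12 7 4 3)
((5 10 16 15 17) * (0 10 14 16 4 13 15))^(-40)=(0 17 10 5 4 14 13 16 15)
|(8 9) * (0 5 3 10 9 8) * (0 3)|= |(0 5)(3 10 9)|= 6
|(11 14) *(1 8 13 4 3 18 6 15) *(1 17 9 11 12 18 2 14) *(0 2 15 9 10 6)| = 55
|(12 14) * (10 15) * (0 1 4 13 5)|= |(0 1 4 13 5)(10 15)(12 14)|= 10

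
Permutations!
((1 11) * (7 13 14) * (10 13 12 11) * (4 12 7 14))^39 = (14)(1 4)(10 12)(11 13)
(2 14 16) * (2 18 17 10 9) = [0, 1, 14, 3, 4, 5, 6, 7, 8, 2, 9, 11, 12, 13, 16, 15, 18, 10, 17] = (2 14 16 18 17 10 9)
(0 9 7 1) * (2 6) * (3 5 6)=(0 9 7 1)(2 3 5 6)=[9, 0, 3, 5, 4, 6, 2, 1, 8, 7]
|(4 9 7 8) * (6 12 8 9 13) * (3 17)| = 10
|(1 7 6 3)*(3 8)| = |(1 7 6 8 3)| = 5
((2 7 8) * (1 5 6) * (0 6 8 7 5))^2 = (0 1 6)(2 8 5)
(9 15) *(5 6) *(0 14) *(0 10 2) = (0 14 10 2)(5 6)(9 15) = [14, 1, 0, 3, 4, 6, 5, 7, 8, 15, 2, 11, 12, 13, 10, 9]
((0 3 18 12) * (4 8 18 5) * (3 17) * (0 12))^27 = (0 18 8 4 5 3 17)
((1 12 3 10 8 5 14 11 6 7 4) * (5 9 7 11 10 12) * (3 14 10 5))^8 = (1 7 8 5 12)(3 4 9 10 14)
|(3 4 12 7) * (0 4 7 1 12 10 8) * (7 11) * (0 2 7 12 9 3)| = |(0 4 10 8 2 7)(1 9 3 11 12)| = 30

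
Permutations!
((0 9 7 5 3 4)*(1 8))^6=(9)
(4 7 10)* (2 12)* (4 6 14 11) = (2 12)(4 7 10 6 14 11) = [0, 1, 12, 3, 7, 5, 14, 10, 8, 9, 6, 4, 2, 13, 11]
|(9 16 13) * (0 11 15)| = 3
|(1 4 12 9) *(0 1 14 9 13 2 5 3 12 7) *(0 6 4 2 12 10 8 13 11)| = 30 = |(0 1 2 5 3 10 8 13 12 11)(4 7 6)(9 14)|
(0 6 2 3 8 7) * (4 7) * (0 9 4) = [6, 1, 3, 8, 7, 5, 2, 9, 0, 4] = (0 6 2 3 8)(4 7 9)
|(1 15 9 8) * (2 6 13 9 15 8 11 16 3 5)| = 8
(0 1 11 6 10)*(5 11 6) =(0 1 6 10)(5 11) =[1, 6, 2, 3, 4, 11, 10, 7, 8, 9, 0, 5]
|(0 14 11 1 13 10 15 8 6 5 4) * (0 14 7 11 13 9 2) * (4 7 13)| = 12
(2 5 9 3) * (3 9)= [0, 1, 5, 2, 4, 3, 6, 7, 8, 9]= (9)(2 5 3)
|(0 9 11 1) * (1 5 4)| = 6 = |(0 9 11 5 4 1)|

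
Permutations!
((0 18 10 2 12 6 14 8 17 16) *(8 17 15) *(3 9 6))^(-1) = (0 16 17 14 6 9 3 12 2 10 18)(8 15)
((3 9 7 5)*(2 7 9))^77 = ((9)(2 7 5 3))^77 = (9)(2 7 5 3)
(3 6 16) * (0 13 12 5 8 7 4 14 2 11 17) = (0 13 12 5 8 7 4 14 2 11 17)(3 6 16) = [13, 1, 11, 6, 14, 8, 16, 4, 7, 9, 10, 17, 5, 12, 2, 15, 3, 0]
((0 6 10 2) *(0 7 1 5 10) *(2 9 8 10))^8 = ((0 6)(1 5 2 7)(8 10 9))^8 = (8 9 10)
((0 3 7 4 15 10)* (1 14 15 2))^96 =(0 14 4)(1 7 10)(2 3 15)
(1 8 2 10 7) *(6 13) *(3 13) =[0, 8, 10, 13, 4, 5, 3, 1, 2, 9, 7, 11, 12, 6] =(1 8 2 10 7)(3 13 6)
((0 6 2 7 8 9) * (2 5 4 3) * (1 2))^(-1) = (0 9 8 7 2 1 3 4 5 6)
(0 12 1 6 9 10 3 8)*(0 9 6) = [12, 0, 2, 8, 4, 5, 6, 7, 9, 10, 3, 11, 1] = (0 12 1)(3 8 9 10)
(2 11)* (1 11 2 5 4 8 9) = (1 11 5 4 8 9) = [0, 11, 2, 3, 8, 4, 6, 7, 9, 1, 10, 5]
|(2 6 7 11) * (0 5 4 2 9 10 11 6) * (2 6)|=6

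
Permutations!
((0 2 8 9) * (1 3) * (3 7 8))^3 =(0 1 9 3 8 2 7)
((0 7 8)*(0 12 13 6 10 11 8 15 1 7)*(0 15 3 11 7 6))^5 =((0 15 1 6 10 7 3 11 8 12 13))^5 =(0 7 13 10 12 6 8 1 11 15 3)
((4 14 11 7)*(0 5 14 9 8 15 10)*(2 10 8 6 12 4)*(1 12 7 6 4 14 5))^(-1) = ((0 1 12 14 11 6 7 2 10)(4 9)(8 15))^(-1) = (0 10 2 7 6 11 14 12 1)(4 9)(8 15)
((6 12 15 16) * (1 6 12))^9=((1 6)(12 15 16))^9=(16)(1 6)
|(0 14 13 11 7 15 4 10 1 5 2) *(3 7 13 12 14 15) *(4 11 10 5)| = |(0 15 11 13 10 1 4 5 2)(3 7)(12 14)| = 18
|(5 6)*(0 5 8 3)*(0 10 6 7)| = |(0 5 7)(3 10 6 8)| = 12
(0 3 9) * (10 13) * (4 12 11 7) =(0 3 9)(4 12 11 7)(10 13) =[3, 1, 2, 9, 12, 5, 6, 4, 8, 0, 13, 7, 11, 10]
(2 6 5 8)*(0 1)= (0 1)(2 6 5 8)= [1, 0, 6, 3, 4, 8, 5, 7, 2]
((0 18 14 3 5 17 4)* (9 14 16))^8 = ((0 18 16 9 14 3 5 17 4))^8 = (0 4 17 5 3 14 9 16 18)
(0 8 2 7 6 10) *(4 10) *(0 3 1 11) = (0 8 2 7 6 4 10 3 1 11) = [8, 11, 7, 1, 10, 5, 4, 6, 2, 9, 3, 0]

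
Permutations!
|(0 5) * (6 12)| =|(0 5)(6 12)| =2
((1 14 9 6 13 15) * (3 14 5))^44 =(1 9)(3 13)(5 6)(14 15)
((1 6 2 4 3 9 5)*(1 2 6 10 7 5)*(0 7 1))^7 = (1 10) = ((0 7 5 2 4 3 9)(1 10))^7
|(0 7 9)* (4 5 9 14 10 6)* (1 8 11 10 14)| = 10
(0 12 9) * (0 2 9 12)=(12)(2 9)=[0, 1, 9, 3, 4, 5, 6, 7, 8, 2, 10, 11, 12]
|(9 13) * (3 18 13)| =4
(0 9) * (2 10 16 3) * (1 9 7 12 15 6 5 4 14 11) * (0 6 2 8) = [7, 9, 10, 8, 14, 4, 5, 12, 0, 6, 16, 1, 15, 13, 11, 2, 3] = (0 7 12 15 2 10 16 3 8)(1 9 6 5 4 14 11)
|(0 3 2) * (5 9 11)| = |(0 3 2)(5 9 11)| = 3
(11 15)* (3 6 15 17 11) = (3 6 15)(11 17) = [0, 1, 2, 6, 4, 5, 15, 7, 8, 9, 10, 17, 12, 13, 14, 3, 16, 11]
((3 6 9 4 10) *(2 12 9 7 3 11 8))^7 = ((2 12 9 4 10 11 8)(3 6 7))^7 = (12)(3 6 7)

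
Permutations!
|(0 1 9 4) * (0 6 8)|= 6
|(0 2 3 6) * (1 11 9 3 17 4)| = 9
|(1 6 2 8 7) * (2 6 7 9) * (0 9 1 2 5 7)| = |(0 9 5 7 2 8 1)| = 7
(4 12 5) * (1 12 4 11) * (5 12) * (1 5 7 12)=(1 7 12)(5 11)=[0, 7, 2, 3, 4, 11, 6, 12, 8, 9, 10, 5, 1]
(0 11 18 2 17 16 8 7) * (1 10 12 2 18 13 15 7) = (18)(0 11 13 15 7)(1 10 12 2 17 16 8) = [11, 10, 17, 3, 4, 5, 6, 0, 1, 9, 12, 13, 2, 15, 14, 7, 8, 16, 18]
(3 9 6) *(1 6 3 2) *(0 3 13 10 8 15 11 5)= (0 3 9 13 10 8 15 11 5)(1 6 2)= [3, 6, 1, 9, 4, 0, 2, 7, 15, 13, 8, 5, 12, 10, 14, 11]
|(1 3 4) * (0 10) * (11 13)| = 6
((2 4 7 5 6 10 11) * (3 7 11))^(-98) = ((2 4 11)(3 7 5 6 10))^(-98) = (2 4 11)(3 5 10 7 6)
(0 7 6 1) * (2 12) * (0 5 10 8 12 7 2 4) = (0 2 7 6 1 5 10 8 12 4) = [2, 5, 7, 3, 0, 10, 1, 6, 12, 9, 8, 11, 4]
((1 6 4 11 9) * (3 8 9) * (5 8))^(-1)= (1 9 8 5 3 11 4 6)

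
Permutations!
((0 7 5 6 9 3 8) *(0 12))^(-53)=(0 6 8 7 9 12 5 3)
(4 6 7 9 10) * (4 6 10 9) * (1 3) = (1 3)(4 10 6 7) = [0, 3, 2, 1, 10, 5, 7, 4, 8, 9, 6]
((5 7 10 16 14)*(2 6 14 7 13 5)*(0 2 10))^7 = ((0 2 6 14 10 16 7)(5 13))^7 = (16)(5 13)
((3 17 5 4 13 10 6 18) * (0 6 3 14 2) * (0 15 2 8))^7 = (0 18 8 6 14)(2 15)(3 17 5 4 13 10)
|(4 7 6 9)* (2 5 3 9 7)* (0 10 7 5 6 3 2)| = 6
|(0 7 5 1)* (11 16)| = 4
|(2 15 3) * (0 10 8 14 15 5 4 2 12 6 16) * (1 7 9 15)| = 12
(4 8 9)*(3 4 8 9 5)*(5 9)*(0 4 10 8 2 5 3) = (0 4 3 10 8 9 2 5) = [4, 1, 5, 10, 3, 0, 6, 7, 9, 2, 8]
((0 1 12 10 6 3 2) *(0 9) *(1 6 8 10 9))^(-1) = (0 9 12 1 2 3 6)(8 10)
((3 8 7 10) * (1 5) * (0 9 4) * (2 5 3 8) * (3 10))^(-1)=(0 4 9)(1 5 2 3 7 8 10)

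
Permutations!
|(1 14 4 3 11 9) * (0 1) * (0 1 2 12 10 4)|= |(0 2 12 10 4 3 11 9 1 14)|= 10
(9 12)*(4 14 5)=(4 14 5)(9 12)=[0, 1, 2, 3, 14, 4, 6, 7, 8, 12, 10, 11, 9, 13, 5]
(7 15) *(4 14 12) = (4 14 12)(7 15) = [0, 1, 2, 3, 14, 5, 6, 15, 8, 9, 10, 11, 4, 13, 12, 7]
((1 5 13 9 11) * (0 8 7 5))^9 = (0 8 7 5 13 9 11 1)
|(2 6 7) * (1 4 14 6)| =|(1 4 14 6 7 2)| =6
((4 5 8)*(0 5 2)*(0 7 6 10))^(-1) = (0 10 6 7 2 4 8 5)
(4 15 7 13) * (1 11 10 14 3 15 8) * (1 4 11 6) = (1 6)(3 15 7 13 11 10 14)(4 8) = [0, 6, 2, 15, 8, 5, 1, 13, 4, 9, 14, 10, 12, 11, 3, 7]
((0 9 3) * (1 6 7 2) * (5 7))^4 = ((0 9 3)(1 6 5 7 2))^4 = (0 9 3)(1 2 7 5 6)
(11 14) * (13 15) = (11 14)(13 15) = [0, 1, 2, 3, 4, 5, 6, 7, 8, 9, 10, 14, 12, 15, 11, 13]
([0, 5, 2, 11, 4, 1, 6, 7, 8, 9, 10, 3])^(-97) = (1 5)(3 11)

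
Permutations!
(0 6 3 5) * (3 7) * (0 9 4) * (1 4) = (0 6 7 3 5 9 1 4) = [6, 4, 2, 5, 0, 9, 7, 3, 8, 1]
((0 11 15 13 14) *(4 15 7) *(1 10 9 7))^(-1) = ((0 11 1 10 9 7 4 15 13 14))^(-1) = (0 14 13 15 4 7 9 10 1 11)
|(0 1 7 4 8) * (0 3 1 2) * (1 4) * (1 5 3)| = |(0 2)(1 7 5 3 4 8)| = 6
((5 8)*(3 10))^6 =(10)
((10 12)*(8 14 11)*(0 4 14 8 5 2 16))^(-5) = ((0 4 14 11 5 2 16)(10 12))^(-5) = (0 14 5 16 4 11 2)(10 12)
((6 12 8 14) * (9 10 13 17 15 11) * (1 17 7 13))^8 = ((1 17 15 11 9 10)(6 12 8 14)(7 13))^8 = (1 15 9)(10 17 11)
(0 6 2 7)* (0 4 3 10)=(0 6 2 7 4 3 10)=[6, 1, 7, 10, 3, 5, 2, 4, 8, 9, 0]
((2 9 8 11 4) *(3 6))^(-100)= ((2 9 8 11 4)(3 6))^(-100)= (11)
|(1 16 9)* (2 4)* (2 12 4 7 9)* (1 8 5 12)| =9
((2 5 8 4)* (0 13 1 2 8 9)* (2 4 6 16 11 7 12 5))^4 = (0 8 7)(1 16 5)(4 11 9)(6 12 13)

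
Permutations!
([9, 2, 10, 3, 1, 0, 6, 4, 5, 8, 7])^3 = [5, 7, 4, 3, 10, 8, 6, 2, 9, 0, 1]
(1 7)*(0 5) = (0 5)(1 7) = [5, 7, 2, 3, 4, 0, 6, 1]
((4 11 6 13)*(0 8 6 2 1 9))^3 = ((0 8 6 13 4 11 2 1 9))^3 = (0 13 2)(1 8 4)(6 11 9)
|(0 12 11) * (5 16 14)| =|(0 12 11)(5 16 14)| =3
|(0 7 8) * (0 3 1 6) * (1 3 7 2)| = |(0 2 1 6)(7 8)| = 4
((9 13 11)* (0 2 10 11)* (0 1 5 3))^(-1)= (0 3 5 1 13 9 11 10 2)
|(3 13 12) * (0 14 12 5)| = 6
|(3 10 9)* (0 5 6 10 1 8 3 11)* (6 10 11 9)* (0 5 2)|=|(0 2)(1 8 3)(5 10 6 11)|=12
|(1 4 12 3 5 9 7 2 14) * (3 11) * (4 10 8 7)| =|(1 10 8 7 2 14)(3 5 9 4 12 11)| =6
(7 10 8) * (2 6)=(2 6)(7 10 8)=[0, 1, 6, 3, 4, 5, 2, 10, 7, 9, 8]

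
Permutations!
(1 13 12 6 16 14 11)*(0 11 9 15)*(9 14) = (0 11 1 13 12 6 16 9 15) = [11, 13, 2, 3, 4, 5, 16, 7, 8, 15, 10, 1, 6, 12, 14, 0, 9]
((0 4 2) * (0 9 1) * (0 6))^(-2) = ((0 4 2 9 1 6))^(-2) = (0 1 2)(4 6 9)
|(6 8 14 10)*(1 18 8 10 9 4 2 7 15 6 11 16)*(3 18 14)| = |(1 14 9 4 2 7 15 6 10 11 16)(3 18 8)| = 33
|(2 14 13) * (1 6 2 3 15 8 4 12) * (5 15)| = 11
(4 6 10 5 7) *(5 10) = (10)(4 6 5 7) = [0, 1, 2, 3, 6, 7, 5, 4, 8, 9, 10]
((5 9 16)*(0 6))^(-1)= (0 6)(5 16 9)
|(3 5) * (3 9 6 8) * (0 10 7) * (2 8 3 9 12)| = 21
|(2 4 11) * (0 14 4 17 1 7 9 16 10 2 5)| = 35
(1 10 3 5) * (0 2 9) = (0 2 9)(1 10 3 5) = [2, 10, 9, 5, 4, 1, 6, 7, 8, 0, 3]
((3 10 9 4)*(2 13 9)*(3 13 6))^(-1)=(2 10 3 6)(4 9 13)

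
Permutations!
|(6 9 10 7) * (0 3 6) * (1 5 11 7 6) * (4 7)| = |(0 3 1 5 11 4 7)(6 9 10)| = 21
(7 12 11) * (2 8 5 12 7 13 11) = (2 8 5 12)(11 13) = [0, 1, 8, 3, 4, 12, 6, 7, 5, 9, 10, 13, 2, 11]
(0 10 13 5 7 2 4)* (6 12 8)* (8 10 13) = [13, 1, 4, 3, 0, 7, 12, 2, 6, 9, 8, 11, 10, 5] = (0 13 5 7 2 4)(6 12 10 8)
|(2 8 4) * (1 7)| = |(1 7)(2 8 4)| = 6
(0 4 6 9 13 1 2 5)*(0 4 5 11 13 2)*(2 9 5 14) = (0 14 2 11 13 1)(4 6 5) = [14, 0, 11, 3, 6, 4, 5, 7, 8, 9, 10, 13, 12, 1, 2]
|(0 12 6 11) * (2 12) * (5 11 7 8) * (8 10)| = |(0 2 12 6 7 10 8 5 11)| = 9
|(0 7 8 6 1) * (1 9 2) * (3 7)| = 8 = |(0 3 7 8 6 9 2 1)|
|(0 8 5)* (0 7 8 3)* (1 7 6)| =10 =|(0 3)(1 7 8 5 6)|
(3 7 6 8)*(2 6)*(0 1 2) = (0 1 2 6 8 3 7) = [1, 2, 6, 7, 4, 5, 8, 0, 3]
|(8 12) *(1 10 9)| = 6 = |(1 10 9)(8 12)|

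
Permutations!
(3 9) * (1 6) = (1 6)(3 9) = [0, 6, 2, 9, 4, 5, 1, 7, 8, 3]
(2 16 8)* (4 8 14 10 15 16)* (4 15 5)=[0, 1, 15, 3, 8, 4, 6, 7, 2, 9, 5, 11, 12, 13, 10, 16, 14]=(2 15 16 14 10 5 4 8)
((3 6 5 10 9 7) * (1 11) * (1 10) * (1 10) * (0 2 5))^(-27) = ((0 2 5 10 9 7 3 6)(1 11))^(-27) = (0 7 5 6 9 2 3 10)(1 11)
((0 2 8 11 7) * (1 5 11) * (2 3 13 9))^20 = ((0 3 13 9 2 8 1 5 11 7))^20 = (13)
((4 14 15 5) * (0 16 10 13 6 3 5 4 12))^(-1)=(0 12 5 3 6 13 10 16)(4 15 14)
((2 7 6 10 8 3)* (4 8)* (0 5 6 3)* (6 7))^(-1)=(0 8 4 10 6 2 3 7 5)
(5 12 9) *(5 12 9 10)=(5 9 12 10)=[0, 1, 2, 3, 4, 9, 6, 7, 8, 12, 5, 11, 10]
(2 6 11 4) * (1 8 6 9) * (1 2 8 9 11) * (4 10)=(1 9 2 11 10 4 8 6)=[0, 9, 11, 3, 8, 5, 1, 7, 6, 2, 4, 10]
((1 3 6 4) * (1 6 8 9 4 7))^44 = (1 8 4 7 3 9 6)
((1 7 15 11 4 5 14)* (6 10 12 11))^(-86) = ((1 7 15 6 10 12 11 4 5 14))^(-86) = (1 10 5 15 11)(4 7 12 14 6)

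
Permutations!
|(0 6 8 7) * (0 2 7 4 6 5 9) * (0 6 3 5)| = |(2 7)(3 5 9 6 8 4)| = 6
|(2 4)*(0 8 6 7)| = 4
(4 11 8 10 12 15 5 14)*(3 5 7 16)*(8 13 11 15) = (3 5 14 4 15 7 16)(8 10 12)(11 13) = [0, 1, 2, 5, 15, 14, 6, 16, 10, 9, 12, 13, 8, 11, 4, 7, 3]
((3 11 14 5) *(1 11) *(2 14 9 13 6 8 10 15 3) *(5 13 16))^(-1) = (1 3 15 10 8 6 13 14 2 5 16 9 11)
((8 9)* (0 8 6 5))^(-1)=(0 5 6 9 8)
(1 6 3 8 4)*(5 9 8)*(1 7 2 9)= (1 6 3 5)(2 9 8 4 7)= [0, 6, 9, 5, 7, 1, 3, 2, 4, 8]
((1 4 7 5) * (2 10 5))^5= (1 5 10 2 7 4)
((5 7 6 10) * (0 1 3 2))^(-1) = ((0 1 3 2)(5 7 6 10))^(-1) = (0 2 3 1)(5 10 6 7)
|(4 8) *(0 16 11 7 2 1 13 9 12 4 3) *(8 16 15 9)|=13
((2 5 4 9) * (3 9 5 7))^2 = ((2 7 3 9)(4 5))^2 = (2 3)(7 9)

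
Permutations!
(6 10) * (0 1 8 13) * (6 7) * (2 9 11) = [1, 8, 9, 3, 4, 5, 10, 6, 13, 11, 7, 2, 12, 0] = (0 1 8 13)(2 9 11)(6 10 7)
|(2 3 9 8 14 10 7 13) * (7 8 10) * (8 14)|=|(2 3 9 10 14 7 13)|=7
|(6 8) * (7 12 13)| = 6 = |(6 8)(7 12 13)|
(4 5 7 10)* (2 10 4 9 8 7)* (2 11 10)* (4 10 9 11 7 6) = (4 5 7 10 11 9 8 6) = [0, 1, 2, 3, 5, 7, 4, 10, 6, 8, 11, 9]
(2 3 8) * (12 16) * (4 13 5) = (2 3 8)(4 13 5)(12 16) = [0, 1, 3, 8, 13, 4, 6, 7, 2, 9, 10, 11, 16, 5, 14, 15, 12]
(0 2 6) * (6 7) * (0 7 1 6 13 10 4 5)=(0 2 1 6 7 13 10 4 5)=[2, 6, 1, 3, 5, 0, 7, 13, 8, 9, 4, 11, 12, 10]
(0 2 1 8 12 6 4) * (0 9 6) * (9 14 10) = (0 2 1 8 12)(4 14 10 9 6) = [2, 8, 1, 3, 14, 5, 4, 7, 12, 6, 9, 11, 0, 13, 10]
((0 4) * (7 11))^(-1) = (0 4)(7 11)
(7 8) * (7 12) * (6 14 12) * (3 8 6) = (3 8)(6 14 12 7) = [0, 1, 2, 8, 4, 5, 14, 6, 3, 9, 10, 11, 7, 13, 12]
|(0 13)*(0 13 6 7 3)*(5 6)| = 5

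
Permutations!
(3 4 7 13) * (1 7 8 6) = (1 7 13 3 4 8 6) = [0, 7, 2, 4, 8, 5, 1, 13, 6, 9, 10, 11, 12, 3]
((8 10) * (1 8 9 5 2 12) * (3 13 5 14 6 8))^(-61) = (1 12 2 5 13 3)(6 14 9 10 8) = ((1 3 13 5 2 12)(6 8 10 9 14))^(-61)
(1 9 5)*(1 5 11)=[0, 9, 2, 3, 4, 5, 6, 7, 8, 11, 10, 1]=(1 9 11)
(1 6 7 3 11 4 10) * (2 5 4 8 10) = [0, 6, 5, 11, 2, 4, 7, 3, 10, 9, 1, 8] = (1 6 7 3 11 8 10)(2 5 4)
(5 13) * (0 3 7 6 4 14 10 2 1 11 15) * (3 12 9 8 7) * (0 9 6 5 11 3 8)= (0 12 6 4 14 10 2 1 3 8 7 5 13 11 15 9)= [12, 3, 1, 8, 14, 13, 4, 5, 7, 0, 2, 15, 6, 11, 10, 9]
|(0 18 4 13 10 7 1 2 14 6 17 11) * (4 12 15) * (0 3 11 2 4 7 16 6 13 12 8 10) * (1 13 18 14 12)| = 26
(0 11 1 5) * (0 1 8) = (0 11 8)(1 5) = [11, 5, 2, 3, 4, 1, 6, 7, 0, 9, 10, 8]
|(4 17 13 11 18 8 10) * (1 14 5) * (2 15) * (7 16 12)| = 42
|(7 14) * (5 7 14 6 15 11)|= |(5 7 6 15 11)|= 5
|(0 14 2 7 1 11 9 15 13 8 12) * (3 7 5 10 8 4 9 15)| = 56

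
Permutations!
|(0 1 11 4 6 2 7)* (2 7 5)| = |(0 1 11 4 6 7)(2 5)| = 6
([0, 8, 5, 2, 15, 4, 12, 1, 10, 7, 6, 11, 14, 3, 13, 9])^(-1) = [0, 7, 3, 13, 5, 2, 10, 9, 1, 15, 8, 11, 6, 14, 12, 4]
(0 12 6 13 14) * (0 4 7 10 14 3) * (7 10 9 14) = (0 12 6 13 3)(4 10 7 9 14) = [12, 1, 2, 0, 10, 5, 13, 9, 8, 14, 7, 11, 6, 3, 4]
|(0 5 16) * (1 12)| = 6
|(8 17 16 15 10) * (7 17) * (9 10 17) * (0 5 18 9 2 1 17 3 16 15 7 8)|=35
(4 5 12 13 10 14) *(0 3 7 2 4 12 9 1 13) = (0 3 7 2 4 5 9 1 13 10 14 12) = [3, 13, 4, 7, 5, 9, 6, 2, 8, 1, 14, 11, 0, 10, 12]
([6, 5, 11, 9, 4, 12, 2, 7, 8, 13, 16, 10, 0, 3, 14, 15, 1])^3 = [11, 0, 16, 3, 4, 6, 10, 7, 8, 9, 5, 1, 2, 13, 14, 15, 12]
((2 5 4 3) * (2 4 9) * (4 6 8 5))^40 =((2 4 3 6 8 5 9))^40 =(2 5 6 4 9 8 3)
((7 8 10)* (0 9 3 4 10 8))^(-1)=(0 7 10 4 3 9)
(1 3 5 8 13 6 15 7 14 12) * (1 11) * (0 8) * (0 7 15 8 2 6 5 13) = (15)(0 2 6 8)(1 3 13 5 7 14 12 11) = [2, 3, 6, 13, 4, 7, 8, 14, 0, 9, 10, 1, 11, 5, 12, 15]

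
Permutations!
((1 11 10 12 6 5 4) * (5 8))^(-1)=(1 4 5 8 6 12 10 11)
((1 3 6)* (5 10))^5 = ((1 3 6)(5 10))^5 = (1 6 3)(5 10)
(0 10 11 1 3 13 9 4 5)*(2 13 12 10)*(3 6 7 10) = (0 2 13 9 4 5)(1 6 7 10 11)(3 12) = [2, 6, 13, 12, 5, 0, 7, 10, 8, 4, 11, 1, 3, 9]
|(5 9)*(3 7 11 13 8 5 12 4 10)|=|(3 7 11 13 8 5 9 12 4 10)|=10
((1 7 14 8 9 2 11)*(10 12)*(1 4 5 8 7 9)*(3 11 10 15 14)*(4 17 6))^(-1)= ((1 9 2 10 12 15 14 7 3 11 17 6 4 5 8))^(-1)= (1 8 5 4 6 17 11 3 7 14 15 12 10 2 9)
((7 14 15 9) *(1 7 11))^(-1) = (1 11 9 15 14 7)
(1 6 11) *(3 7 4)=(1 6 11)(3 7 4)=[0, 6, 2, 7, 3, 5, 11, 4, 8, 9, 10, 1]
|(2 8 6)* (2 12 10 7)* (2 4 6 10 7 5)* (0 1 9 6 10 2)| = |(0 1 9 6 12 7 4 10 5)(2 8)| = 18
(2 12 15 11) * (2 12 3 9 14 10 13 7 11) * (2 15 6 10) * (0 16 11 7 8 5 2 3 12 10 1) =(0 16 11 10 13 8 5 2 12 6 1)(3 9 14) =[16, 0, 12, 9, 4, 2, 1, 7, 5, 14, 13, 10, 6, 8, 3, 15, 11]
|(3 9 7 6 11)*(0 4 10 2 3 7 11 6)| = |(0 4 10 2 3 9 11 7)| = 8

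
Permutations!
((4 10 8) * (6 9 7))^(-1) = (4 8 10)(6 7 9)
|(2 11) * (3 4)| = 2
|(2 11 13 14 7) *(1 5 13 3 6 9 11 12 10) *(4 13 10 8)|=84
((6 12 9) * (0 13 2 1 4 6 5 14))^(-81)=(0 14 5 9 12 6 4 1 2 13)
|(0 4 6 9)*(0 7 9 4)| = |(4 6)(7 9)| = 2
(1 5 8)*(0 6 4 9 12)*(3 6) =(0 3 6 4 9 12)(1 5 8) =[3, 5, 2, 6, 9, 8, 4, 7, 1, 12, 10, 11, 0]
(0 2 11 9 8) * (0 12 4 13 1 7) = (0 2 11 9 8 12 4 13 1 7) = [2, 7, 11, 3, 13, 5, 6, 0, 12, 8, 10, 9, 4, 1]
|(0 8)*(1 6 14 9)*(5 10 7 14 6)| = |(0 8)(1 5 10 7 14 9)| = 6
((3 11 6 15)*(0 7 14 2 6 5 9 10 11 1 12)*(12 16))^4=((0 7 14 2 6 15 3 1 16 12)(5 9 10 11))^4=(0 6 16 14 3)(1 7 15 12 2)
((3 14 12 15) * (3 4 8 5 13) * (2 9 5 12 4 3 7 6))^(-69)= (2 13)(3 8)(4 15)(5 6)(7 9)(12 14)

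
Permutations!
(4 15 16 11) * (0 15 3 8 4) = (0 15 16 11)(3 8 4) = [15, 1, 2, 8, 3, 5, 6, 7, 4, 9, 10, 0, 12, 13, 14, 16, 11]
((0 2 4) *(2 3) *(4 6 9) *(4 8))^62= (0 4 8 9 6 2 3)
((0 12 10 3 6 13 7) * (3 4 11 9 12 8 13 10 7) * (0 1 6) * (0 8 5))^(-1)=((0 5)(1 6 10 4 11 9 12 7)(3 8 13))^(-1)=(0 5)(1 7 12 9 11 4 10 6)(3 13 8)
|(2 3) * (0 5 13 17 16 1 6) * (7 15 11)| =42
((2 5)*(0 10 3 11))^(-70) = (0 3)(10 11)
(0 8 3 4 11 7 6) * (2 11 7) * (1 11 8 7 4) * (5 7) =[5, 11, 8, 1, 4, 7, 0, 6, 3, 9, 10, 2] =(0 5 7 6)(1 11 2 8 3)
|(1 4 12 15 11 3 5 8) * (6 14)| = 8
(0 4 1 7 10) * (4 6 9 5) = (0 6 9 5 4 1 7 10) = [6, 7, 2, 3, 1, 4, 9, 10, 8, 5, 0]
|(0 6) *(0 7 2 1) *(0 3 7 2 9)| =7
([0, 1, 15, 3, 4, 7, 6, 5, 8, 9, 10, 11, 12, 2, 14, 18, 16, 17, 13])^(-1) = [0, 1, 13, 3, 4, 7, 6, 5, 8, 9, 10, 11, 12, 18, 14, 2, 16, 17, 15]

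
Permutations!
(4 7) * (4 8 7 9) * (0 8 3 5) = [8, 1, 2, 5, 9, 0, 6, 3, 7, 4] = (0 8 7 3 5)(4 9)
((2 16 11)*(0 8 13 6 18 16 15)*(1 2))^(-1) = (0 15 2 1 11 16 18 6 13 8)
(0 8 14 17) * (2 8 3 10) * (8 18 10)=(0 3 8 14 17)(2 18 10)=[3, 1, 18, 8, 4, 5, 6, 7, 14, 9, 2, 11, 12, 13, 17, 15, 16, 0, 10]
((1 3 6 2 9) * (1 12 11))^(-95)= (1 2 11 6 12 3 9)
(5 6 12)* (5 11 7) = [0, 1, 2, 3, 4, 6, 12, 5, 8, 9, 10, 7, 11] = (5 6 12 11 7)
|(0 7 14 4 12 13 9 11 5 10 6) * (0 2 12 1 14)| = 24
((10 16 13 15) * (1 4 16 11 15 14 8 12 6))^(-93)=((1 4 16 13 14 8 12 6)(10 11 15))^(-93)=(1 13 12 4 14 6 16 8)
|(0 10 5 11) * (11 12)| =5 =|(0 10 5 12 11)|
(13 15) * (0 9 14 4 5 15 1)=(0 9 14 4 5 15 13 1)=[9, 0, 2, 3, 5, 15, 6, 7, 8, 14, 10, 11, 12, 1, 4, 13]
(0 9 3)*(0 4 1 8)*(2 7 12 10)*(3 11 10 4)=(0 9 11 10 2 7 12 4 1 8)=[9, 8, 7, 3, 1, 5, 6, 12, 0, 11, 2, 10, 4]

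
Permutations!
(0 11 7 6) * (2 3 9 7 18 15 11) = (0 2 3 9 7 6)(11 18 15) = [2, 1, 3, 9, 4, 5, 0, 6, 8, 7, 10, 18, 12, 13, 14, 11, 16, 17, 15]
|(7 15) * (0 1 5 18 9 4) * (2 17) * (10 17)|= |(0 1 5 18 9 4)(2 10 17)(7 15)|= 6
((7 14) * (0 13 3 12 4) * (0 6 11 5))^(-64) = ((0 13 3 12 4 6 11 5)(7 14))^(-64) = (14)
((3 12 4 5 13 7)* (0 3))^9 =((0 3 12 4 5 13 7))^9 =(0 12 5 7 3 4 13)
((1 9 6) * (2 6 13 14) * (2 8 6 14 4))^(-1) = ((1 9 13 4 2 14 8 6))^(-1) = (1 6 8 14 2 4 13 9)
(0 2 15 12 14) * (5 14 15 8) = [2, 1, 8, 3, 4, 14, 6, 7, 5, 9, 10, 11, 15, 13, 0, 12] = (0 2 8 5 14)(12 15)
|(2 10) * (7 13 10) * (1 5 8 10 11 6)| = 9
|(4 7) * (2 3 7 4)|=|(2 3 7)|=3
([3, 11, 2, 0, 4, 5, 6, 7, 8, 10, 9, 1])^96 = (11)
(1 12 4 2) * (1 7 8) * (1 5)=(1 12 4 2 7 8 5)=[0, 12, 7, 3, 2, 1, 6, 8, 5, 9, 10, 11, 4]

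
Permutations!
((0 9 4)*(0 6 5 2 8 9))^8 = (2 9 6)(4 5 8)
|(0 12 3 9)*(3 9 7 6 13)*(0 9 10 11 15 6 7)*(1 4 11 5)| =|(0 12 10 5 1 4 11 15 6 13 3)| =11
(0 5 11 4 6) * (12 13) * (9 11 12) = (0 5 12 13 9 11 4 6) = [5, 1, 2, 3, 6, 12, 0, 7, 8, 11, 10, 4, 13, 9]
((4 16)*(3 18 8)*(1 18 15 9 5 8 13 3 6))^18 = (18)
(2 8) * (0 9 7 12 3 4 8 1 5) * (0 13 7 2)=(0 9 2 1 5 13 7 12 3 4 8)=[9, 5, 1, 4, 8, 13, 6, 12, 0, 2, 10, 11, 3, 7]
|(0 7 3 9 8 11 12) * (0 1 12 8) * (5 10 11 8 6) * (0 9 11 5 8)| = 6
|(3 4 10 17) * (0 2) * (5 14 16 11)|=4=|(0 2)(3 4 10 17)(5 14 16 11)|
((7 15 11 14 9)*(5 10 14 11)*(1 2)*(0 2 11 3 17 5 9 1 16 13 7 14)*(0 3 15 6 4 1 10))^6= (0 4 10 16 11 17 7 9)(1 3 13 15 5 6 14 2)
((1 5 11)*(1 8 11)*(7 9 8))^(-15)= (1 5)(7 9 8 11)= ((1 5)(7 9 8 11))^(-15)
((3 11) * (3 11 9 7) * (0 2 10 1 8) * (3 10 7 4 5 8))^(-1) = (11)(0 8 5 4 9 3 1 10 7 2)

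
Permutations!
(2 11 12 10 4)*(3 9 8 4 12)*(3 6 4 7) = (2 11 6 4)(3 9 8 7)(10 12) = [0, 1, 11, 9, 2, 5, 4, 3, 7, 8, 12, 6, 10]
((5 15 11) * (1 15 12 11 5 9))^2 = ((1 15 5 12 11 9))^2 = (1 5 11)(9 15 12)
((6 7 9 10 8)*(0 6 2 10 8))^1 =(0 6 7 9 8 2 10)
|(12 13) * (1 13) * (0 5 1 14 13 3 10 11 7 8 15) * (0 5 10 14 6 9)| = |(0 10 11 7 8 15 5 1 3 14 13 12 6 9)| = 14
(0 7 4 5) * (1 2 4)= [7, 2, 4, 3, 5, 0, 6, 1]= (0 7 1 2 4 5)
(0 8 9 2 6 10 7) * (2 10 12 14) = (0 8 9 10 7)(2 6 12 14) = [8, 1, 6, 3, 4, 5, 12, 0, 9, 10, 7, 11, 14, 13, 2]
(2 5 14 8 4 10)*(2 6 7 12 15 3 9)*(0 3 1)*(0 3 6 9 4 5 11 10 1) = [6, 3, 11, 4, 1, 14, 7, 12, 5, 2, 9, 10, 15, 13, 8, 0] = (0 6 7 12 15)(1 3 4)(2 11 10 9)(5 14 8)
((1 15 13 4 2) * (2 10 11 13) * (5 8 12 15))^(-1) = (1 2 15 12 8 5)(4 13 11 10)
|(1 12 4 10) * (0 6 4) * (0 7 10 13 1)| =|(0 6 4 13 1 12 7 10)| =8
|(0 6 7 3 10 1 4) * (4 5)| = 8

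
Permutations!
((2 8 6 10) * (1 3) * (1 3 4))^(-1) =(1 4)(2 10 6 8)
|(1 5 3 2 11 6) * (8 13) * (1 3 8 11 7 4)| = 10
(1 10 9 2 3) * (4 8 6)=[0, 10, 3, 1, 8, 5, 4, 7, 6, 2, 9]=(1 10 9 2 3)(4 8 6)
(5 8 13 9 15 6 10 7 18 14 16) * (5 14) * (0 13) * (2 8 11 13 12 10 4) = [12, 1, 8, 3, 2, 11, 4, 18, 0, 15, 7, 13, 10, 9, 16, 6, 14, 17, 5] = (0 12 10 7 18 5 11 13 9 15 6 4 2 8)(14 16)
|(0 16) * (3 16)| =3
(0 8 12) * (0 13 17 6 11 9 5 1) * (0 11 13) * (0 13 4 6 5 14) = (0 8 12 13 17 5 1 11 9 14)(4 6) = [8, 11, 2, 3, 6, 1, 4, 7, 12, 14, 10, 9, 13, 17, 0, 15, 16, 5]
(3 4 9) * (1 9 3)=(1 9)(3 4)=[0, 9, 2, 4, 3, 5, 6, 7, 8, 1]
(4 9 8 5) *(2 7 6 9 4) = (2 7 6 9 8 5) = [0, 1, 7, 3, 4, 2, 9, 6, 5, 8]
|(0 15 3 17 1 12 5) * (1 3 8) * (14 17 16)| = |(0 15 8 1 12 5)(3 16 14 17)| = 12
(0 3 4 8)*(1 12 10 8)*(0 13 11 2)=(0 3 4 1 12 10 8 13 11 2)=[3, 12, 0, 4, 1, 5, 6, 7, 13, 9, 8, 2, 10, 11]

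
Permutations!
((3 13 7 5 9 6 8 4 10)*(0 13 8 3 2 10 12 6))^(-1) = ((0 13 7 5 9)(2 10)(3 8 4 12 6))^(-1) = (0 9 5 7 13)(2 10)(3 6 12 4 8)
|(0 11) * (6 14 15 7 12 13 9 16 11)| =|(0 6 14 15 7 12 13 9 16 11)| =10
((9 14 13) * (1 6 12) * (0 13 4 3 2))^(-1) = (0 2 3 4 14 9 13)(1 12 6)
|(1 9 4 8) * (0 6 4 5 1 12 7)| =6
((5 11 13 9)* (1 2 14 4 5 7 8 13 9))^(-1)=(1 13 8 7 9 11 5 4 14 2)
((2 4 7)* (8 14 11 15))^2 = (2 7 4)(8 11)(14 15) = ((2 4 7)(8 14 11 15))^2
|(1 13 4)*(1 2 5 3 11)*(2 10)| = |(1 13 4 10 2 5 3 11)| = 8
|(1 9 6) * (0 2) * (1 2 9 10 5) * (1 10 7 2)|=|(0 9 6 1 7 2)(5 10)|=6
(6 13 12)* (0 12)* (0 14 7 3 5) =(0 12 6 13 14 7 3 5) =[12, 1, 2, 5, 4, 0, 13, 3, 8, 9, 10, 11, 6, 14, 7]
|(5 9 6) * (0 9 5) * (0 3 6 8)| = |(0 9 8)(3 6)| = 6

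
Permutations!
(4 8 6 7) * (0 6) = (0 6 7 4 8) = [6, 1, 2, 3, 8, 5, 7, 4, 0]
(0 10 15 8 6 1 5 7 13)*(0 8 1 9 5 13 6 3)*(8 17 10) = (0 8 3)(1 13 17 10 15)(5 7 6 9) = [8, 13, 2, 0, 4, 7, 9, 6, 3, 5, 15, 11, 12, 17, 14, 1, 16, 10]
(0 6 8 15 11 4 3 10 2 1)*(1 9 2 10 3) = (0 6 8 15 11 4 1)(2 9) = [6, 0, 9, 3, 1, 5, 8, 7, 15, 2, 10, 4, 12, 13, 14, 11]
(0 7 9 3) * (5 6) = (0 7 9 3)(5 6) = [7, 1, 2, 0, 4, 6, 5, 9, 8, 3]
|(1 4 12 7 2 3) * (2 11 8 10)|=9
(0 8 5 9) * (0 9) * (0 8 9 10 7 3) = [9, 1, 2, 0, 4, 8, 6, 3, 5, 10, 7] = (0 9 10 7 3)(5 8)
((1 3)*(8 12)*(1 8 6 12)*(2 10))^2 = (12)(1 8 3) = ((1 3 8)(2 10)(6 12))^2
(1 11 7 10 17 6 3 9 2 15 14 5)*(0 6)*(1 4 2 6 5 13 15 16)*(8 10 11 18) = (0 5 4 2 16 1 18 8 10 17)(3 9 6)(7 11)(13 15 14) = [5, 18, 16, 9, 2, 4, 3, 11, 10, 6, 17, 7, 12, 15, 13, 14, 1, 0, 8]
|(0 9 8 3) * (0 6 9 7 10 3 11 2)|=9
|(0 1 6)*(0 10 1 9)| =6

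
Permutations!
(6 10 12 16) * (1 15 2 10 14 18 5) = (1 15 2 10 12 16 6 14 18 5) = [0, 15, 10, 3, 4, 1, 14, 7, 8, 9, 12, 11, 16, 13, 18, 2, 6, 17, 5]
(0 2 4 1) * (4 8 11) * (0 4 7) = [2, 4, 8, 3, 1, 5, 6, 0, 11, 9, 10, 7] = (0 2 8 11 7)(1 4)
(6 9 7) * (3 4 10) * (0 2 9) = (0 2 9 7 6)(3 4 10) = [2, 1, 9, 4, 10, 5, 0, 6, 8, 7, 3]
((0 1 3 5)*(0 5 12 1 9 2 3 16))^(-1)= ((0 9 2 3 12 1 16))^(-1)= (0 16 1 12 3 2 9)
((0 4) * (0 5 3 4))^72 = (5)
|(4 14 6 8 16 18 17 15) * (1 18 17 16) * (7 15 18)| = 21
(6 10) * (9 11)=(6 10)(9 11)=[0, 1, 2, 3, 4, 5, 10, 7, 8, 11, 6, 9]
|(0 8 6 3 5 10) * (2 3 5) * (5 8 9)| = |(0 9 5 10)(2 3)(6 8)| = 4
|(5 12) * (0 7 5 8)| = 5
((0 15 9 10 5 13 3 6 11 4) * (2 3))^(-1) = ((0 15 9 10 5 13 2 3 6 11 4))^(-1) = (0 4 11 6 3 2 13 5 10 9 15)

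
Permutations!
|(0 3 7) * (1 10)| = |(0 3 7)(1 10)| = 6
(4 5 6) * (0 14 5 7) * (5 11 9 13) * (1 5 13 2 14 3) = (0 3 1 5 6 4 7)(2 14 11 9) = [3, 5, 14, 1, 7, 6, 4, 0, 8, 2, 10, 9, 12, 13, 11]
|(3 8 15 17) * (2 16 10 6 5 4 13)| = 28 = |(2 16 10 6 5 4 13)(3 8 15 17)|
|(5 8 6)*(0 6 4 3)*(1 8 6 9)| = 6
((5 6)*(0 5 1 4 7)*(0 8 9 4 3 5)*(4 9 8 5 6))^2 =((9)(1 3 6)(4 7 5))^2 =(9)(1 6 3)(4 5 7)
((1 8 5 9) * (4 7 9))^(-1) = (1 9 7 4 5 8)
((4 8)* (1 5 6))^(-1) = ((1 5 6)(4 8))^(-1) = (1 6 5)(4 8)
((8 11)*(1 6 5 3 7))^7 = ((1 6 5 3 7)(8 11))^7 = (1 5 7 6 3)(8 11)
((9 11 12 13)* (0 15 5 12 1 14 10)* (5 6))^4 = ((0 15 6 5 12 13 9 11 1 14 10))^4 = (0 12 1 15 13 14 6 9 10 5 11)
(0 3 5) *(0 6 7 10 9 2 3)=(2 3 5 6 7 10 9)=[0, 1, 3, 5, 4, 6, 7, 10, 8, 2, 9]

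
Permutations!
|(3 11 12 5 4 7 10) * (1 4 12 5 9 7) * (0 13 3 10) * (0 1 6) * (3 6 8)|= 9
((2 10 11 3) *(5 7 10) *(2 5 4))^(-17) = (2 4)(3 10 5 11 7)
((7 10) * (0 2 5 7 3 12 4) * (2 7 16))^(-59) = (0 7 10 3 12 4)(2 5 16)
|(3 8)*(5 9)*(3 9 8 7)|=6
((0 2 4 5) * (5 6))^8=(0 6 2 5 4)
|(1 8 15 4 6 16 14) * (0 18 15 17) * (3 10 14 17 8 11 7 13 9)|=56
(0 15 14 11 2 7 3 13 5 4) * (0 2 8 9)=(0 15 14 11 8 9)(2 7 3 13 5 4)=[15, 1, 7, 13, 2, 4, 6, 3, 9, 0, 10, 8, 12, 5, 11, 14]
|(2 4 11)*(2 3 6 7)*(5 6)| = 7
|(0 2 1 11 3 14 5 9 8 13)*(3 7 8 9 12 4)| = |(0 2 1 11 7 8 13)(3 14 5 12 4)| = 35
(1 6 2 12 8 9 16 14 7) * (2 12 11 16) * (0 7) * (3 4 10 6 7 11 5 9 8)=(0 11 16 14)(1 7)(2 5 9)(3 4 10 6 12)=[11, 7, 5, 4, 10, 9, 12, 1, 8, 2, 6, 16, 3, 13, 0, 15, 14]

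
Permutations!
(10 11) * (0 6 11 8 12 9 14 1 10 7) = (0 6 11 7)(1 10 8 12 9 14) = [6, 10, 2, 3, 4, 5, 11, 0, 12, 14, 8, 7, 9, 13, 1]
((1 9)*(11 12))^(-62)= (12)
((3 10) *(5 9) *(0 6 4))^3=(3 10)(5 9)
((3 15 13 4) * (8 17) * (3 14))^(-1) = (3 14 4 13 15)(8 17)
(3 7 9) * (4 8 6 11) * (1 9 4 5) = (1 9 3 7 4 8 6 11 5) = [0, 9, 2, 7, 8, 1, 11, 4, 6, 3, 10, 5]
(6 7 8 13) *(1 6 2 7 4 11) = (1 6 4 11)(2 7 8 13) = [0, 6, 7, 3, 11, 5, 4, 8, 13, 9, 10, 1, 12, 2]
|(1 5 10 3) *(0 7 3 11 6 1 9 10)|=9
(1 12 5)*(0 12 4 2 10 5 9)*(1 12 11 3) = [11, 4, 10, 1, 2, 12, 6, 7, 8, 0, 5, 3, 9] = (0 11 3 1 4 2 10 5 12 9)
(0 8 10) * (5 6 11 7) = (0 8 10)(5 6 11 7) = [8, 1, 2, 3, 4, 6, 11, 5, 10, 9, 0, 7]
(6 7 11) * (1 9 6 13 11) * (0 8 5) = (0 8 5)(1 9 6 7)(11 13) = [8, 9, 2, 3, 4, 0, 7, 1, 5, 6, 10, 13, 12, 11]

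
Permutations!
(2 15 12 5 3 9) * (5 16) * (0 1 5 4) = (0 1 5 3 9 2 15 12 16 4) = [1, 5, 15, 9, 0, 3, 6, 7, 8, 2, 10, 11, 16, 13, 14, 12, 4]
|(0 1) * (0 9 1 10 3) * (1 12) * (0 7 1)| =7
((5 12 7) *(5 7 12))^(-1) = (12)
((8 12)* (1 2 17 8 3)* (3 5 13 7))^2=((1 2 17 8 12 5 13 7 3))^2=(1 17 12 13 3 2 8 5 7)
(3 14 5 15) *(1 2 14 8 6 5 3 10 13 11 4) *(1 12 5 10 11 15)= (1 2 14 3 8 6 10 13 15 11 4 12 5)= [0, 2, 14, 8, 12, 1, 10, 7, 6, 9, 13, 4, 5, 15, 3, 11]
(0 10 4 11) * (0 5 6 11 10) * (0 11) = (0 11 5 6)(4 10) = [11, 1, 2, 3, 10, 6, 0, 7, 8, 9, 4, 5]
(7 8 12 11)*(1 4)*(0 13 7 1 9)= [13, 4, 2, 3, 9, 5, 6, 8, 12, 0, 10, 1, 11, 7]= (0 13 7 8 12 11 1 4 9)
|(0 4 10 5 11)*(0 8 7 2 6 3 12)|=|(0 4 10 5 11 8 7 2 6 3 12)|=11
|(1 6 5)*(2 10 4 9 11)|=15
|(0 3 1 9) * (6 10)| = 4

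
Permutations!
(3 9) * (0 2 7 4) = (0 2 7 4)(3 9) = [2, 1, 7, 9, 0, 5, 6, 4, 8, 3]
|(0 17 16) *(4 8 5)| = |(0 17 16)(4 8 5)| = 3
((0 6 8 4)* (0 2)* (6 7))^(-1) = (0 2 4 8 6 7)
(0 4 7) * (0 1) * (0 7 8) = (0 4 8)(1 7) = [4, 7, 2, 3, 8, 5, 6, 1, 0]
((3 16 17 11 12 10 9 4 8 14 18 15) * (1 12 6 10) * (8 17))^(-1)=(1 12)(3 15 18 14 8 16)(4 9 10 6 11 17)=((1 12)(3 16 8 14 18 15)(4 17 11 6 10 9))^(-1)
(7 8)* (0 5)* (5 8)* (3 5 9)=[8, 1, 2, 5, 4, 0, 6, 9, 7, 3]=(0 8 7 9 3 5)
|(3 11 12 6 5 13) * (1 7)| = 6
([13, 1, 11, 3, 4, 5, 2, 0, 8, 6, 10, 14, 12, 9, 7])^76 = [2, 1, 0, 3, 4, 5, 7, 6, 8, 14, 10, 13, 12, 11, 9]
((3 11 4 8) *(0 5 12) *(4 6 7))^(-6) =((0 5 12)(3 11 6 7 4 8))^(-6) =(12)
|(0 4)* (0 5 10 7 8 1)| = |(0 4 5 10 7 8 1)| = 7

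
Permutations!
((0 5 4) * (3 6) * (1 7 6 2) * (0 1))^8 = (7)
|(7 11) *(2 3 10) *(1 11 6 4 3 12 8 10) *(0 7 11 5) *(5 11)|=8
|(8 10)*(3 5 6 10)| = |(3 5 6 10 8)| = 5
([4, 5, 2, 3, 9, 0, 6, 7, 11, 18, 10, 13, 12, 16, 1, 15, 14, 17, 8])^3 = (0 18 13 1 4 8 16 5 9 11 14)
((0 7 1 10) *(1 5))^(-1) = (0 10 1 5 7)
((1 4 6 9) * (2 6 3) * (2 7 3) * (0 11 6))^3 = ((0 11 6 9 1 4 2)(3 7))^3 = (0 9 2 6 4 11 1)(3 7)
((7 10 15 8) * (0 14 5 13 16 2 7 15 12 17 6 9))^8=(0 12 16)(2 14 17)(5 6 7)(9 10 13)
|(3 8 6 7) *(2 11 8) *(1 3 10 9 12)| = 10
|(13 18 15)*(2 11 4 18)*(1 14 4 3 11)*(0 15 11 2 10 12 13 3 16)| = |(0 15 3 2 1 14 4 18 11 16)(10 12 13)| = 30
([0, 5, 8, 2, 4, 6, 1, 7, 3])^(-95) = [0, 5, 8, 2, 4, 6, 1, 7, 3]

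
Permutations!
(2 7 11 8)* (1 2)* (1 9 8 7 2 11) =(1 11 7)(8 9) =[0, 11, 2, 3, 4, 5, 6, 1, 9, 8, 10, 7]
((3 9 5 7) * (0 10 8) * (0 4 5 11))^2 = (0 8 5 3 11 10 4 7 9)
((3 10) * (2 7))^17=(2 7)(3 10)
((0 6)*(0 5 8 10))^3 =((0 6 5 8 10))^3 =(0 8 6 10 5)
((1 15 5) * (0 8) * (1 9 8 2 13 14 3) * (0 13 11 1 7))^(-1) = (0 7 3 14 13 8 9 5 15 1 11 2) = ((0 2 11 1 15 5 9 8 13 14 3 7))^(-1)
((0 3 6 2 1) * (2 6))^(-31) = (6)(0 3 2 1)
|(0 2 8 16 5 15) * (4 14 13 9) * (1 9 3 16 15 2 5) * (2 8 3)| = 8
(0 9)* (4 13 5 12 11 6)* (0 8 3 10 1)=[9, 0, 2, 10, 13, 12, 4, 7, 3, 8, 1, 6, 11, 5]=(0 9 8 3 10 1)(4 13 5 12 11 6)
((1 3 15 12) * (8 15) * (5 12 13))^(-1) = ((1 3 8 15 13 5 12))^(-1) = (1 12 5 13 15 8 3)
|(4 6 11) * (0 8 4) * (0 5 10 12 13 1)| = |(0 8 4 6 11 5 10 12 13 1)| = 10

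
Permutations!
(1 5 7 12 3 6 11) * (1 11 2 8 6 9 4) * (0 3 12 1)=(12)(0 3 9 4)(1 5 7)(2 8 6)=[3, 5, 8, 9, 0, 7, 2, 1, 6, 4, 10, 11, 12]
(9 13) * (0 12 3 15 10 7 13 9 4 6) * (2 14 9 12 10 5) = [10, 1, 14, 15, 6, 2, 0, 13, 8, 12, 7, 11, 3, 4, 9, 5] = (0 10 7 13 4 6)(2 14 9 12 3 15 5)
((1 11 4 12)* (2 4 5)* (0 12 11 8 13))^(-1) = ((0 12 1 8 13)(2 4 11 5))^(-1) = (0 13 8 1 12)(2 5 11 4)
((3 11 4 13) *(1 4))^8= ((1 4 13 3 11))^8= (1 3 4 11 13)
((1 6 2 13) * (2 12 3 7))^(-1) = (1 13 2 7 3 12 6)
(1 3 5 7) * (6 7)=(1 3 5 6 7)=[0, 3, 2, 5, 4, 6, 7, 1]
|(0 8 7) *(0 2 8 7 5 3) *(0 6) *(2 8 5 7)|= 10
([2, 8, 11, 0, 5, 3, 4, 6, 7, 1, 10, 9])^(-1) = (0 3 5 4 6 7 8 1 9 11 2)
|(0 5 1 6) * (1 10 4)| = |(0 5 10 4 1 6)| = 6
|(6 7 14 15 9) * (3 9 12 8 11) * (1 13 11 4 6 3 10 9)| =42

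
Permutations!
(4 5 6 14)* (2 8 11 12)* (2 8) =[0, 1, 2, 3, 5, 6, 14, 7, 11, 9, 10, 12, 8, 13, 4] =(4 5 6 14)(8 11 12)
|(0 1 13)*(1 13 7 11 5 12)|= 10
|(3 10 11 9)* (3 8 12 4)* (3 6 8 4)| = 8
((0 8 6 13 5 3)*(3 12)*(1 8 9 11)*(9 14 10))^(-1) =((0 14 10 9 11 1 8 6 13 5 12 3))^(-1) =(0 3 12 5 13 6 8 1 11 9 10 14)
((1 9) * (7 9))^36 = (9)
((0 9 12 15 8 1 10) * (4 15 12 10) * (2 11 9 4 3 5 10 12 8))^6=(0 12)(1 15)(2 3)(4 8)(5 11)(9 10)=((0 4 15 2 11 9 12 8 1 3 5 10))^6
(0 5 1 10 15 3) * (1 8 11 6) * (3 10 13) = (0 5 8 11 6 1 13 3)(10 15) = [5, 13, 2, 0, 4, 8, 1, 7, 11, 9, 15, 6, 12, 3, 14, 10]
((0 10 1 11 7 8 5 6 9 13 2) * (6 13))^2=(0 1 7 5 2 10 11 8 13)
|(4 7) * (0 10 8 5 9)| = 10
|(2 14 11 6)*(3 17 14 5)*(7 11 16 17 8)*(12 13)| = |(2 5 3 8 7 11 6)(12 13)(14 16 17)| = 42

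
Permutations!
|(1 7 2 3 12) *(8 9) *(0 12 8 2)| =4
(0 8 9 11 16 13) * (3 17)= (0 8 9 11 16 13)(3 17)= [8, 1, 2, 17, 4, 5, 6, 7, 9, 11, 10, 16, 12, 0, 14, 15, 13, 3]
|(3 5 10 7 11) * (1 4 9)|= |(1 4 9)(3 5 10 7 11)|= 15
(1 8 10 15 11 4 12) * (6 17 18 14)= (1 8 10 15 11 4 12)(6 17 18 14)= [0, 8, 2, 3, 12, 5, 17, 7, 10, 9, 15, 4, 1, 13, 6, 11, 16, 18, 14]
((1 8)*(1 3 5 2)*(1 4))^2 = (1 3 2)(4 8 5)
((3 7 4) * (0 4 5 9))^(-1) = ((0 4 3 7 5 9))^(-1) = (0 9 5 7 3 4)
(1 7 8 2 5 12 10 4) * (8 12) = (1 7 12 10 4)(2 5 8) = [0, 7, 5, 3, 1, 8, 6, 12, 2, 9, 4, 11, 10]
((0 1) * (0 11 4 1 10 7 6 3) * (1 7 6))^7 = (0 3 6 10)(1 7 4 11)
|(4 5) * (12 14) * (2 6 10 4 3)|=6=|(2 6 10 4 5 3)(12 14)|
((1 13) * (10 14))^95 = ((1 13)(10 14))^95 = (1 13)(10 14)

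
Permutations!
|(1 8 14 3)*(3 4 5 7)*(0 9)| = |(0 9)(1 8 14 4 5 7 3)| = 14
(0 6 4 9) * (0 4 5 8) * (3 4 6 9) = (0 9 6 5 8)(3 4) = [9, 1, 2, 4, 3, 8, 5, 7, 0, 6]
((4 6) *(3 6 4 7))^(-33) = (7)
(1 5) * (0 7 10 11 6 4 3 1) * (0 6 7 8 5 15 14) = [8, 15, 2, 1, 3, 6, 4, 10, 5, 9, 11, 7, 12, 13, 0, 14] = (0 8 5 6 4 3 1 15 14)(7 10 11)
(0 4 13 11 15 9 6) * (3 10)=(0 4 13 11 15 9 6)(3 10)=[4, 1, 2, 10, 13, 5, 0, 7, 8, 6, 3, 15, 12, 11, 14, 9]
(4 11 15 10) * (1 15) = (1 15 10 4 11) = [0, 15, 2, 3, 11, 5, 6, 7, 8, 9, 4, 1, 12, 13, 14, 10]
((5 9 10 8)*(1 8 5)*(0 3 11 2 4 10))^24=(11)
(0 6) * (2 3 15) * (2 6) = (0 2 3 15 6) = [2, 1, 3, 15, 4, 5, 0, 7, 8, 9, 10, 11, 12, 13, 14, 6]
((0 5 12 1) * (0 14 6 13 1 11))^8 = (14)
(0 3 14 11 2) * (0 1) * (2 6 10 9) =(0 3 14 11 6 10 9 2 1) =[3, 0, 1, 14, 4, 5, 10, 7, 8, 2, 9, 6, 12, 13, 11]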